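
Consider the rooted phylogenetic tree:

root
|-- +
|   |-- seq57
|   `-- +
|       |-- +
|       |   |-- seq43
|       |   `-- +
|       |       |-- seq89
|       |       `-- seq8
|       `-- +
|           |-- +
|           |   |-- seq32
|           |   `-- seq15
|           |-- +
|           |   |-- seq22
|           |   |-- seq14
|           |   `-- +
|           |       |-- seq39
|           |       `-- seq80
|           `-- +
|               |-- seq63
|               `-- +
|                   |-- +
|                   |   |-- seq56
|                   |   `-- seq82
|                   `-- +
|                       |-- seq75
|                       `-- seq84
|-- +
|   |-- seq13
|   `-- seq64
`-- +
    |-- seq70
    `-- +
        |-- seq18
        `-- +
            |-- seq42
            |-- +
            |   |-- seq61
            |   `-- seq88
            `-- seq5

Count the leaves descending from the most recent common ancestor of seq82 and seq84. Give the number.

4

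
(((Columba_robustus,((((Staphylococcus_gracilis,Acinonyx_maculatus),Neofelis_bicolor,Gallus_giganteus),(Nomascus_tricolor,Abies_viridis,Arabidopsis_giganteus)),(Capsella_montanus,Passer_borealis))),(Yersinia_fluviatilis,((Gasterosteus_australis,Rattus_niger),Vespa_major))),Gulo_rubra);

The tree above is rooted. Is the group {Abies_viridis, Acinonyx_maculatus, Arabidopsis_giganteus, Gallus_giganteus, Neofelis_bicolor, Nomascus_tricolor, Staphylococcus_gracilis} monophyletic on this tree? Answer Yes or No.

Yes

The most recent common ancestor of these taxa subtends (((Staphylococcus_gracilis,Acinonyx_maculatus),Neofelis_bicolor,Gallus_giganteus),(Nomascus_tricolor,Abies_viridis,Arabidopsis_giganteus)).
That clade has exactly 7 tips — every listed taxon and nothing else — so the group is monophyletic.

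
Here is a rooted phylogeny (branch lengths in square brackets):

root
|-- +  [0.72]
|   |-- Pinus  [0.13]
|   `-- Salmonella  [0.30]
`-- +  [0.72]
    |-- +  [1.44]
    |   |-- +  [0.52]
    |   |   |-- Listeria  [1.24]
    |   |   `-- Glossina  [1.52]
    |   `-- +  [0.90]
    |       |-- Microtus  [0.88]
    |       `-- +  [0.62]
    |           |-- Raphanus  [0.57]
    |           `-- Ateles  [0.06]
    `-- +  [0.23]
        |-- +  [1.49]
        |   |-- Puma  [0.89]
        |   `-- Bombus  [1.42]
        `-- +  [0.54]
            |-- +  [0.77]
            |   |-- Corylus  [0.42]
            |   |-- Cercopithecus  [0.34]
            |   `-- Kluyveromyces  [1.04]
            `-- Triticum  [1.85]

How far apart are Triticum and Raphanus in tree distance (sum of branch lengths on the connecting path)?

The path runs Triticum → … → MRCA → … → Raphanus; the MRCA is the node subtending (((Listeria,Glossina),(Microtus,(Raphanus,Ateles))),((Puma,Bombus),((Corylus,Cercopithecus,Kluyveromyces),Triticum))).
Branch lengths along that path: 1.85 + 0.54 + 0.23 + 1.44 + 0.90 + 0.62 + 0.57 = 6.15.

6.15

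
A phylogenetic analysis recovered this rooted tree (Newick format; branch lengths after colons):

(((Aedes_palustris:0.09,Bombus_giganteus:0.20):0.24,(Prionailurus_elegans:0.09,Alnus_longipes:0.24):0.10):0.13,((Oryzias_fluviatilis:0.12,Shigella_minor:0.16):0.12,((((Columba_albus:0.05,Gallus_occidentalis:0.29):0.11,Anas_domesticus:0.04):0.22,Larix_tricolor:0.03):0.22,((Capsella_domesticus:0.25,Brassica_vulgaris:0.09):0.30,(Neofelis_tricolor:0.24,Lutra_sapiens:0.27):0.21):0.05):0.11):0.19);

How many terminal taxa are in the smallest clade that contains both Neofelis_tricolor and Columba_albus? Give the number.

The MRCA of Neofelis_tricolor and Columba_albus is the node subtending ((((Columba_albus,Gallus_occidentalis),Anas_domesticus),Larix_tricolor),((Capsella_domesticus,Brassica_vulgaris),(Neofelis_tricolor,Lutra_sapiens))).
That clade contains 8 terminal taxa: Anas_domesticus, Brassica_vulgaris, Capsella_domesticus, Columba_albus, Gallus_occidentalis, Larix_tricolor, Lutra_sapiens, Neofelis_tricolor.

8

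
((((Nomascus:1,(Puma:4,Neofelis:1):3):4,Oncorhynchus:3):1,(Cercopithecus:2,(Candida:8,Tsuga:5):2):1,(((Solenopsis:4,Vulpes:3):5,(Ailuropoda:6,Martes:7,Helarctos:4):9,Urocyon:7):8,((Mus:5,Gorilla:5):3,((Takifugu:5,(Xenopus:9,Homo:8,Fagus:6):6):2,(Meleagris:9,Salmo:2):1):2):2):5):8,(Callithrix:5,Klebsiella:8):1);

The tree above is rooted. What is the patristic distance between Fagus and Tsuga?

The path runs Fagus → … → MRCA → … → Tsuga; the MRCA is the node subtending (((Nomascus,(Puma,Neofelis)),Oncorhynchus),(Cercopithecus,(Candida,Tsuga)),(((Solenopsis,Vulpes),(Ailuropoda,Martes,Helarctos),Urocyon),((Mus,Gorilla),((Takifugu,(Xenopus,Homo,Fagus)),(Meleagris,Salmo))))).
Branch lengths along that path: 6 + 6 + 2 + 2 + 2 + 5 + 1 + 2 + 5 = 31.

31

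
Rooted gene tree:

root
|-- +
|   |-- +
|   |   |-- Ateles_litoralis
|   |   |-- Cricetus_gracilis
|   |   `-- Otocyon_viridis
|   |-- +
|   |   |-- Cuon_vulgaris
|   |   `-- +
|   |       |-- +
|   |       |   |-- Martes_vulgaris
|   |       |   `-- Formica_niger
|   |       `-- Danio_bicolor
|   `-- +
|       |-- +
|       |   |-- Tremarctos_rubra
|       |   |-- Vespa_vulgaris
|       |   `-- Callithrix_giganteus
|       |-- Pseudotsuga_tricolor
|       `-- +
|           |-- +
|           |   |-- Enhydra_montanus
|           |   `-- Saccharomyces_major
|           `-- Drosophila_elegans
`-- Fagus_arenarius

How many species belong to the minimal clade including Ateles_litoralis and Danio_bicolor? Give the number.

14

The MRCA of Ateles_litoralis and Danio_bicolor is the node subtending ((Ateles_litoralis,Cricetus_gracilis,Otocyon_viridis),(Cuon_vulgaris,((Martes_vulgaris,Formica_niger),Danio_bicolor)),((Tremarctos_rubra,Vespa_vulgaris,Callithrix_giganteus),Pseudotsuga_tricolor,((Enhydra_montanus,Saccharomyces_major),Drosophila_elegans))).
That clade contains 14 terminal taxa: Ateles_litoralis, Callithrix_giganteus, Cricetus_gracilis, Cuon_vulgaris, Danio_bicolor, Drosophila_elegans, Enhydra_montanus, Formica_niger, Martes_vulgaris, Otocyon_viridis, Pseudotsuga_tricolor, Saccharomyces_major, Tremarctos_rubra, Vespa_vulgaris.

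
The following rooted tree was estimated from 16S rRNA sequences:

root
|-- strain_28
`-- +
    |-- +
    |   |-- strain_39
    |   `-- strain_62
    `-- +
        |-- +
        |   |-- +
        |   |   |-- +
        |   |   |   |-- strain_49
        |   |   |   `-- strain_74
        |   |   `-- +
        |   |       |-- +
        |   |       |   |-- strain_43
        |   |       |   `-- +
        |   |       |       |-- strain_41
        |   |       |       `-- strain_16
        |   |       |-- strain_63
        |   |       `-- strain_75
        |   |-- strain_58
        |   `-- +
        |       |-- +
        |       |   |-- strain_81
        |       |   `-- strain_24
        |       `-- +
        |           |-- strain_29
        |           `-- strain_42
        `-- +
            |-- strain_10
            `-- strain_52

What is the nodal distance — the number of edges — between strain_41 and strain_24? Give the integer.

The MRCA of strain_41 and strain_24 is the node subtending (((strain_49,strain_74),((strain_43,(strain_41,strain_16)),strain_63,strain_75)),strain_58,((strain_81,strain_24),(strain_29,strain_42))).
From strain_41 up to that node: 5 branches. From strain_24 up to the same node: 3 branches. Total: 5 + 3 = 8.

8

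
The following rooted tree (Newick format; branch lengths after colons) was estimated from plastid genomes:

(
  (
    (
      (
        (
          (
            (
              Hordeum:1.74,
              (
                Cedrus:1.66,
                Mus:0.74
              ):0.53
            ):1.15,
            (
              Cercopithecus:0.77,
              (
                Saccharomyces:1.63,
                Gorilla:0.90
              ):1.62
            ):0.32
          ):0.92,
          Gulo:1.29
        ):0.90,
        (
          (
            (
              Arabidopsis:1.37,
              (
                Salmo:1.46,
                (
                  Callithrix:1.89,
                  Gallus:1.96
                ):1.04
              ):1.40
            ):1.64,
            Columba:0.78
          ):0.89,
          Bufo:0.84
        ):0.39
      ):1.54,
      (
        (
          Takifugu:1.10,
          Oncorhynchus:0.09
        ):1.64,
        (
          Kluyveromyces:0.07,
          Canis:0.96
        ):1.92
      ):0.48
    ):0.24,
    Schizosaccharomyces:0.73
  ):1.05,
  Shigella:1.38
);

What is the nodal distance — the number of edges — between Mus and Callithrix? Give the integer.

11

The MRCA of Mus and Callithrix is the node subtending ((((Hordeum,(Cedrus,Mus)),(Cercopithecus,(Saccharomyces,Gorilla))),Gulo),(((Arabidopsis,(Salmo,(Callithrix,Gallus))),Columba),Bufo)).
From Mus up to that node: 5 branches. From Callithrix up to the same node: 6 branches. Total: 5 + 6 = 11.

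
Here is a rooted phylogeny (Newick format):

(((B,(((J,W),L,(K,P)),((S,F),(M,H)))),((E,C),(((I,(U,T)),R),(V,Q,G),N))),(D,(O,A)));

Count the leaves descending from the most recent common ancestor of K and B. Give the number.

10

The MRCA of K and B is the node subtending (B,(((J,W),L,(K,P)),((S,F),(M,H)))).
That clade contains 10 terminal taxa: B, F, H, J, K, L, M, P, S, W.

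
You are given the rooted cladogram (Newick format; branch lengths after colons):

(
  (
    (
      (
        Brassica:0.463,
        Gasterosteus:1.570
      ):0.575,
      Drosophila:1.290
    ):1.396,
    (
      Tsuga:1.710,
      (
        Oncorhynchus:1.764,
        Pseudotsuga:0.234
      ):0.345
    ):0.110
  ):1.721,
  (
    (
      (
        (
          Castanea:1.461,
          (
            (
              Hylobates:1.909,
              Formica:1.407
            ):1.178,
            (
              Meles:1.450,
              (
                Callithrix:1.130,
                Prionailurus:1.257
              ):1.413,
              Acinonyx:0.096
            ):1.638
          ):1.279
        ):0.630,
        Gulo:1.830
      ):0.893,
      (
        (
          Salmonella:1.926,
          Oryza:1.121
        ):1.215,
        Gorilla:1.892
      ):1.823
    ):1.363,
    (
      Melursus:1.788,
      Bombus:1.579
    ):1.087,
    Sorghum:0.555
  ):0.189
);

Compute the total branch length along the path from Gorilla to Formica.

9.102

The path runs Gorilla → … → MRCA → … → Formica; the MRCA is the node subtending (((Castanea,((Hylobates,Formica),(Meles,(Callithrix,Prionailurus),Acinonyx))),Gulo),((Salmonella,Oryza),Gorilla)).
Branch lengths along that path: 1.892 + 1.823 + 0.893 + 0.630 + 1.279 + 1.178 + 1.407 = 9.102.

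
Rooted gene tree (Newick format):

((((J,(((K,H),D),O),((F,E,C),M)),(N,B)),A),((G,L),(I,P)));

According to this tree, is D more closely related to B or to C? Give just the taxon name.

C

The MRCA of D and C subtends (J,(((K,H),D),O),((F,E,C),M)) (9 taxa).
The MRCA of D and B subtends ((J,(((K,H),D),O),((F,E,C),M)),(N,B)) (11 taxa).
The first is nested inside the second, so D shares a more recent common ancestor with C.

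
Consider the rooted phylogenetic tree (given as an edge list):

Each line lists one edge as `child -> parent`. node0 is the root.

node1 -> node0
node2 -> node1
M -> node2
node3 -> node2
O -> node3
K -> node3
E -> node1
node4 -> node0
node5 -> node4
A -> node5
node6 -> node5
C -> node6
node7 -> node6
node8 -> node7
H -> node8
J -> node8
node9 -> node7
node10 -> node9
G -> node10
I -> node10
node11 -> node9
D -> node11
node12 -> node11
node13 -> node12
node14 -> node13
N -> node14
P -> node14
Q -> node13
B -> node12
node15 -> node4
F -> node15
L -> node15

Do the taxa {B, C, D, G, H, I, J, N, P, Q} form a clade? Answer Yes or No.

The most recent common ancestor of these taxa subtends (C,((H,J),((G,I),(D,(((N,P),Q),B))))).
That clade has exactly 10 tips — every listed taxon and nothing else — so the group is monophyletic.

Yes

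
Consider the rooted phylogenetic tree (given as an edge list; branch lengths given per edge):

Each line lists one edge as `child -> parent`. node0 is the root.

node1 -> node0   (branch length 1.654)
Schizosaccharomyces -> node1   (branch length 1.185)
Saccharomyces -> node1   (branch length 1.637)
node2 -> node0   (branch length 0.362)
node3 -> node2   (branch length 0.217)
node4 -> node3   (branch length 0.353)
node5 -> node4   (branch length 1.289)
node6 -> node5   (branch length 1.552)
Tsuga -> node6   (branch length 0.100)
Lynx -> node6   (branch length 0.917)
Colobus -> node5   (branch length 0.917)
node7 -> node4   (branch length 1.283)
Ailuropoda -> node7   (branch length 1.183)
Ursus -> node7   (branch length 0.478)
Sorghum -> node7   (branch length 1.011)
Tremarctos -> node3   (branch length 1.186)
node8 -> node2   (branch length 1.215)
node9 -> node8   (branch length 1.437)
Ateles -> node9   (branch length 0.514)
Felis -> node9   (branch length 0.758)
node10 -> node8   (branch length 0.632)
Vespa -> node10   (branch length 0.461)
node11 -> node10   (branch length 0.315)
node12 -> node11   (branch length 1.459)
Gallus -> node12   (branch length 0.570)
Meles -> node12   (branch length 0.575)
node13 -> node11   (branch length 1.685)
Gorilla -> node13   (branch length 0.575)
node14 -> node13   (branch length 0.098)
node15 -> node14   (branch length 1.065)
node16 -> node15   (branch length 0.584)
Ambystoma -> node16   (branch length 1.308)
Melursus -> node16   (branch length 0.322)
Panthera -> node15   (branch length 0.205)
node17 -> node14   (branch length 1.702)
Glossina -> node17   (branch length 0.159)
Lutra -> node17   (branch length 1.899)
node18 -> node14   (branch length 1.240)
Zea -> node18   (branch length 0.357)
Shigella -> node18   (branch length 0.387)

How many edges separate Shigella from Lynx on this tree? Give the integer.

The MRCA of Shigella and Lynx is the node subtending (((((Tsuga,Lynx),Colobus),(Ailuropoda,Ursus,Sorghum)),Tremarctos),((Ateles,Felis),(Vespa,((Gallus,Meles),(Gorilla,(((Ambystoma,Melursus),Panthera),(Glossina,Lutra),(Zea,Shigella))))))).
From Shigella up to that node: 7 branches. From Lynx up to the same node: 5 branches. Total: 7 + 5 = 12.

12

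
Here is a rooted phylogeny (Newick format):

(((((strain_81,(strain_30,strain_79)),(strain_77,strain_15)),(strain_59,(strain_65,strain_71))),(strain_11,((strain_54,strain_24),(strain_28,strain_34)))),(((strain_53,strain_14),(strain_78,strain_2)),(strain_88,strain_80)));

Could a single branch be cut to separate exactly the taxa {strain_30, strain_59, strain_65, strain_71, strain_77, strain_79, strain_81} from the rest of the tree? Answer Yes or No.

The MRCA of the listed taxa subtends (((strain_81,(strain_30,strain_79)),(strain_77,strain_15)),(strain_59,(strain_65,strain_71))).
That clade also contains strain_15, which is not in the proposed group, so the group is not monophyletic.

No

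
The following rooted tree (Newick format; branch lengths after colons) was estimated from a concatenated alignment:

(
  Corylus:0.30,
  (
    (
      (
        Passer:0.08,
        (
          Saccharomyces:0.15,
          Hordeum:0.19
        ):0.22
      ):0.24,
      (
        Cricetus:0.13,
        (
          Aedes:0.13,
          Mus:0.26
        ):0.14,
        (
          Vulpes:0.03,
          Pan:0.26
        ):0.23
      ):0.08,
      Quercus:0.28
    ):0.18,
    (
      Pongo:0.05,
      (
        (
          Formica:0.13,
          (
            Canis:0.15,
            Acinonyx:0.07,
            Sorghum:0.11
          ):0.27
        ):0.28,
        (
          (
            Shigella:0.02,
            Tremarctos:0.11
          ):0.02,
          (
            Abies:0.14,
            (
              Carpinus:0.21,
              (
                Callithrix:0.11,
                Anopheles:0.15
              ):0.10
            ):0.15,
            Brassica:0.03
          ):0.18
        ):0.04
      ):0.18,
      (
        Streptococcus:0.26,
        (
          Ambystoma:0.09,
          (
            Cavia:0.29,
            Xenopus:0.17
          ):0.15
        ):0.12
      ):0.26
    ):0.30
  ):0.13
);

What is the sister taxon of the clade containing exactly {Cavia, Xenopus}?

Ambystoma

The clade containing exactly {Cavia, Xenopus} attaches to the tree at the node subtending (Ambystoma,(Cavia,Xenopus)).
The other lineage descending from that same node — the sister group — is the single tip Ambystoma.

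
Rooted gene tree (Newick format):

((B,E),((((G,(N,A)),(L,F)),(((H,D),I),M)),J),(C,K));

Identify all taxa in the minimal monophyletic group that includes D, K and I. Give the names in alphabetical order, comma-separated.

Tracing D: it sits inside (H,D).
Tracing K: it sits inside (C,K).
Tracing I: it sits inside ((H,D),I).
The smallest clade enclosing all 3 is the whole tree (their MRCA is the root), so the answer is all 14 tips in alphabetical order.

A, B, C, D, E, F, G, H, I, J, K, L, M, N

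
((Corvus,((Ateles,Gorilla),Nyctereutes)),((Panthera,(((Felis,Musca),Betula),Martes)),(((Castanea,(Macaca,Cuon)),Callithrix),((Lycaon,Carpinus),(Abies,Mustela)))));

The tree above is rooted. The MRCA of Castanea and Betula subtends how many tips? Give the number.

13

The MRCA of Castanea and Betula is the node subtending ((Panthera,(((Felis,Musca),Betula),Martes)),(((Castanea,(Macaca,Cuon)),Callithrix),((Lycaon,Carpinus),(Abies,Mustela)))).
That clade contains 13 terminal taxa: Abies, Betula, Callithrix, Carpinus, Castanea, Cuon, Felis, Lycaon, Macaca, Martes, Musca, Mustela, Panthera.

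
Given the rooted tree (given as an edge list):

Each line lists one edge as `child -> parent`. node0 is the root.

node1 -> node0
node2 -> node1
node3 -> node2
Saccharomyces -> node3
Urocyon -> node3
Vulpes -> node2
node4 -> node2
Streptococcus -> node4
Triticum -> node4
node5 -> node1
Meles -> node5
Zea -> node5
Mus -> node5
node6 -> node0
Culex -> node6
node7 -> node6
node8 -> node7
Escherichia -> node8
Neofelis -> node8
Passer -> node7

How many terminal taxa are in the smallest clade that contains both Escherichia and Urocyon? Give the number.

12

The MRCA of Escherichia and Urocyon is the root, so the clade is the entire tree.
That clade contains 12 terminal taxa: Culex, Escherichia, Meles, Mus, Neofelis, Passer, Saccharomyces, Streptococcus, Triticum, Urocyon, Vulpes, Zea.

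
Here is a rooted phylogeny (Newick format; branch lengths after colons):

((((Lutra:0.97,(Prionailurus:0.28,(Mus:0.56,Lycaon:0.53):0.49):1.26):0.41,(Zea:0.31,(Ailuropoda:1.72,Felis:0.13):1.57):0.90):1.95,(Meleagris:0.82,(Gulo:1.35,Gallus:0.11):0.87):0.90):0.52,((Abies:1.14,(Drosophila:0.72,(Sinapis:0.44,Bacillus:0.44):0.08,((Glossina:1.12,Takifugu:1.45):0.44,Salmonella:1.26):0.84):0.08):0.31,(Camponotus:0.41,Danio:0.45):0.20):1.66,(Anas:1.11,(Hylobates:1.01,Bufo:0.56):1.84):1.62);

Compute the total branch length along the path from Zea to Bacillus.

6.25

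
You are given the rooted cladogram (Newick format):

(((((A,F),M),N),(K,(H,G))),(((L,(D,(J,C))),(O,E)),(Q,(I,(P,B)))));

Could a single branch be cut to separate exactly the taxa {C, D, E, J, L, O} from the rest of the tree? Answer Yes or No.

Yes

The most recent common ancestor of these taxa subtends ((L,(D,(J,C))),(O,E)).
That clade has exactly 6 tips — every listed taxon and nothing else — so the group is monophyletic.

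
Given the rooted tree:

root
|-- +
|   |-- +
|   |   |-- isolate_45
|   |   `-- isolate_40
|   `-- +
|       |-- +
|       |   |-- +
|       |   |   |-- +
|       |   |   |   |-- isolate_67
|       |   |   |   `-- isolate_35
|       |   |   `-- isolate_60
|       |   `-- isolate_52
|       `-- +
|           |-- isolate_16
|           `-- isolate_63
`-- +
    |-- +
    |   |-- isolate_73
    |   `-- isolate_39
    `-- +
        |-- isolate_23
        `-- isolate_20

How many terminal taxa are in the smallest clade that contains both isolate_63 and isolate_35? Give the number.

The MRCA of isolate_63 and isolate_35 is the node subtending ((((isolate_67,isolate_35),isolate_60),isolate_52),(isolate_16,isolate_63)).
That clade contains 6 terminal taxa: isolate_16, isolate_35, isolate_52, isolate_60, isolate_63, isolate_67.

6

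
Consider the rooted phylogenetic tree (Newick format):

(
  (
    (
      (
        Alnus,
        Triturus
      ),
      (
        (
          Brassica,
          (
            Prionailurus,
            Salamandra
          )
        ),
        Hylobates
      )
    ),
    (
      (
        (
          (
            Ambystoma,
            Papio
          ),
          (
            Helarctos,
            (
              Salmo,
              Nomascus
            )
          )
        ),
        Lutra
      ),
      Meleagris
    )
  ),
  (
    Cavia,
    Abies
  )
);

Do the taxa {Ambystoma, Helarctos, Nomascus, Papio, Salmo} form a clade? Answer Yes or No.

Yes

The most recent common ancestor of these taxa subtends ((Ambystoma,Papio),(Helarctos,(Salmo,Nomascus))).
That clade has exactly 5 tips — every listed taxon and nothing else — so the group is monophyletic.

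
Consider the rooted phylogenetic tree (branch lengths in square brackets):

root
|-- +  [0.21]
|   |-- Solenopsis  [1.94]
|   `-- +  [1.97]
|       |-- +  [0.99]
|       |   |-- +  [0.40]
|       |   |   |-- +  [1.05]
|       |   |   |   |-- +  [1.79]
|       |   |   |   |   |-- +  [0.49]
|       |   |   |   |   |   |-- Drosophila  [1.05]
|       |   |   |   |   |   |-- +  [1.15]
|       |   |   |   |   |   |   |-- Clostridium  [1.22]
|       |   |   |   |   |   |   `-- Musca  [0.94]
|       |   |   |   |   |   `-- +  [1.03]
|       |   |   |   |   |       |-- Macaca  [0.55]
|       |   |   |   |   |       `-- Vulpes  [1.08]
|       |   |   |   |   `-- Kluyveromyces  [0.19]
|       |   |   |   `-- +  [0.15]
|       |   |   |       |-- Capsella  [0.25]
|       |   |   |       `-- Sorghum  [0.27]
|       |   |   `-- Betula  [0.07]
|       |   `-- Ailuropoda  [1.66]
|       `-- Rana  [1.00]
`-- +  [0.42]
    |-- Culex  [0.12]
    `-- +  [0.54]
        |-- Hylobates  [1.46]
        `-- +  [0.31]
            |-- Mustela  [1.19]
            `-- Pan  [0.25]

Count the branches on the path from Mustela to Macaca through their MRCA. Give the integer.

13

The MRCA of Mustela and Macaca is the root of the tree.
From Mustela up to that node: 4 branches. From Macaca up to the same node: 9 branches. Total: 4 + 9 = 13.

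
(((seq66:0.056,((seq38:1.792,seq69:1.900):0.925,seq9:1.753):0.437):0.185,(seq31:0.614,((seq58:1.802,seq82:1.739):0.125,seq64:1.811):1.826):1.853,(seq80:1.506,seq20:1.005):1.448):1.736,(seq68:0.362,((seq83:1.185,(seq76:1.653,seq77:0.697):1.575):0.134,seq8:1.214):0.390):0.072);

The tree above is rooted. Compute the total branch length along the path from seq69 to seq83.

The path runs seq69 → … → MRCA → … → seq83; the MRCA is the root of the tree.
Branch lengths along that path: 1.900 + 0.925 + 0.437 + 0.185 + 1.736 + 0.072 + 0.390 + 0.134 + 1.185 = 6.964.

6.964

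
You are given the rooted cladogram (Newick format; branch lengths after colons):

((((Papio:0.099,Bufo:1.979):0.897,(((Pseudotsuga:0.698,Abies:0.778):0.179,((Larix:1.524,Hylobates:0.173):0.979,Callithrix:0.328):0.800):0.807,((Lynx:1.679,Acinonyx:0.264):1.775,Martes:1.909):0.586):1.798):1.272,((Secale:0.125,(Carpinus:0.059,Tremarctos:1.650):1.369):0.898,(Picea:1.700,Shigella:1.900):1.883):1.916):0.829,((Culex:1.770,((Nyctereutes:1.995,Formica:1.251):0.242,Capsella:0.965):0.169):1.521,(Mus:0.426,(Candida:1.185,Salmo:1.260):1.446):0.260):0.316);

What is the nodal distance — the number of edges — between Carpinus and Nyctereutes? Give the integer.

The MRCA of Carpinus and Nyctereutes is the root of the tree.
From Carpinus up to that node: 5 branches. From Nyctereutes up to the same node: 5 branches. Total: 5 + 5 = 10.

10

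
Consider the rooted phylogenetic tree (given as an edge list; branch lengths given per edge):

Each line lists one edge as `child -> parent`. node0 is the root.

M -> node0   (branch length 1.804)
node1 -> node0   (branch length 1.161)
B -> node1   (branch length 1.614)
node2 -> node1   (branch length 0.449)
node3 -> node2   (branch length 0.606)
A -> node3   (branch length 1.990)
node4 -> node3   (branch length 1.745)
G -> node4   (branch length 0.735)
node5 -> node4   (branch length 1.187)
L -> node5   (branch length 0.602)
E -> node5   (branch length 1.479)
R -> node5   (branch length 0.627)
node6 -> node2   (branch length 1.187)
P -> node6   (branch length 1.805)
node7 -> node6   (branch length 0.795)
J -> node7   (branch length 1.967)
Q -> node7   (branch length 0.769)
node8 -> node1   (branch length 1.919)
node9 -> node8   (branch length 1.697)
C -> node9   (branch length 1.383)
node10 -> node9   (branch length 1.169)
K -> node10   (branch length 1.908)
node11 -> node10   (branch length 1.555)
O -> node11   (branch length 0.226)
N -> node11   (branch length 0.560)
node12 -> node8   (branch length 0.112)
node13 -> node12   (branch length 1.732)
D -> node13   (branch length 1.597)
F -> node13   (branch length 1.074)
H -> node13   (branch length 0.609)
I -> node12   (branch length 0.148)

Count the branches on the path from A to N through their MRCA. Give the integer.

The MRCA of A and N is the node subtending (B,((A,(G,(L,E,R))),(P,(J,Q))),((C,(K,(O,N))),((D,F,H),I))).
From A up to that node: 3 branches. From N up to the same node: 5 branches. Total: 3 + 5 = 8.

8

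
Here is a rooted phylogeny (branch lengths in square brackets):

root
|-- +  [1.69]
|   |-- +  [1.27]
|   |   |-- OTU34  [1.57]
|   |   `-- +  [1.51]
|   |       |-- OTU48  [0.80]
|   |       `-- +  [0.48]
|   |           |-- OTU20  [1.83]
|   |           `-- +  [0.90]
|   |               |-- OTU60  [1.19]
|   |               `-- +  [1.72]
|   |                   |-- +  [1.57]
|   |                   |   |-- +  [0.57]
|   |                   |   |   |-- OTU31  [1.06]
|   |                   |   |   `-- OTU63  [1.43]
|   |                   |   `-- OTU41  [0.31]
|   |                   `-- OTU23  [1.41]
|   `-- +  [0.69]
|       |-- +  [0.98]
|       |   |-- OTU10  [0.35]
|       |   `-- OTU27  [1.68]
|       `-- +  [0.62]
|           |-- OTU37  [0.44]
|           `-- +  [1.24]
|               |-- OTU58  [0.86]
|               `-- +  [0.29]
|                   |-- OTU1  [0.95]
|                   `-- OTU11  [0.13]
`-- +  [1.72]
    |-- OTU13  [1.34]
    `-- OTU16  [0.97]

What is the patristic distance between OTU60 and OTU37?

7.10

The path runs OTU60 → … → MRCA → … → OTU37; the MRCA is the node subtending ((OTU34,(OTU48,(OTU20,(OTU60,(((OTU31,OTU63),OTU41),OTU23))))),((OTU10,OTU27),(OTU37,(OTU58,(OTU1,OTU11))))).
Branch lengths along that path: 1.19 + 0.90 + 0.48 + 1.51 + 1.27 + 0.69 + 0.62 + 0.44 = 7.10.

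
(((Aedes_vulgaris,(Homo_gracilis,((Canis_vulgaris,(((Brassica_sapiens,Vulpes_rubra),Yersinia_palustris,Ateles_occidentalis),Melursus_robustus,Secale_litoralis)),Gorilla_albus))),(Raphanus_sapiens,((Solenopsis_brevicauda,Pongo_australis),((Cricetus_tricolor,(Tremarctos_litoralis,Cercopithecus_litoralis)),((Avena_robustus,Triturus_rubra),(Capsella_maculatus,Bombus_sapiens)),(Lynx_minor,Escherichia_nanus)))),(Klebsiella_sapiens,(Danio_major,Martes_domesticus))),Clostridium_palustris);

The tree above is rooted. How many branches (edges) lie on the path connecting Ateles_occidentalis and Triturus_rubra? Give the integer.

13

The MRCA of Ateles_occidentalis and Triturus_rubra is the node subtending ((Aedes_vulgaris,(Homo_gracilis,((Canis_vulgaris,(((Brassica_sapiens,Vulpes_rubra),Yersinia_palustris,Ateles_occidentalis),Melursus_robustus,Secale_litoralis)),Gorilla_albus))),(Raphanus_sapiens,((Solenopsis_brevicauda,Pongo_australis),((Cricetus_tricolor,(Tremarctos_litoralis,Cercopithecus_litoralis)),((Avena_robustus,Triturus_rubra),(Capsella_maculatus,Bombus_sapiens)),(Lynx_minor,Escherichia_nanus)))),(Klebsiella_sapiens,(Danio_major,Martes_domesticus))).
From Ateles_occidentalis up to that node: 7 branches. From Triturus_rubra up to the same node: 6 branches. Total: 7 + 6 = 13.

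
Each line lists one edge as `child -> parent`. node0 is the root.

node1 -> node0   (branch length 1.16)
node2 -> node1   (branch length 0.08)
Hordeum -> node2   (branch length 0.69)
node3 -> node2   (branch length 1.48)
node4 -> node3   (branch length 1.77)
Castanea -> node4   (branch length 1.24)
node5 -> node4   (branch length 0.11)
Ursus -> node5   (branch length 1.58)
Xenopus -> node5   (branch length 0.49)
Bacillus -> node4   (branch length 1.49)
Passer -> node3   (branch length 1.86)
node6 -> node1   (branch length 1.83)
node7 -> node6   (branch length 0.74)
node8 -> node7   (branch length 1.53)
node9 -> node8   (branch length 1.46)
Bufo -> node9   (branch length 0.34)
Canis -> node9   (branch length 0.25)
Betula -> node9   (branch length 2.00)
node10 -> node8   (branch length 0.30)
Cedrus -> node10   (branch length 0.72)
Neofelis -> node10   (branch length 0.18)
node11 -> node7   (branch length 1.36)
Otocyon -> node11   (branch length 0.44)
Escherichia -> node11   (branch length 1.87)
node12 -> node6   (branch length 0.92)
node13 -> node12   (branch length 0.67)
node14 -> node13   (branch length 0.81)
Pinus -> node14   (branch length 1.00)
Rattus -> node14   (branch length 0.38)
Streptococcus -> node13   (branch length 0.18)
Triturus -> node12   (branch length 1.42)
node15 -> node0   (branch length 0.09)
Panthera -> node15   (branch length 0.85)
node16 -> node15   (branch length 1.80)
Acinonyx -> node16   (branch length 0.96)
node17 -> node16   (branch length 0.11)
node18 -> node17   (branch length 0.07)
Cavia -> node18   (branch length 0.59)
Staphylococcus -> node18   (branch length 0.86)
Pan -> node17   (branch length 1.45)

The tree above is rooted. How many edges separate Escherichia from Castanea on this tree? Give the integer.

8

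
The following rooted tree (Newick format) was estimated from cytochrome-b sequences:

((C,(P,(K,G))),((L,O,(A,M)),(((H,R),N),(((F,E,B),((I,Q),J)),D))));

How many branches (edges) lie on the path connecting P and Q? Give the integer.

The MRCA of P and Q is the root of the tree.
From P up to that node: 3 branches. From Q up to the same node: 7 branches. Total: 3 + 7 = 10.

10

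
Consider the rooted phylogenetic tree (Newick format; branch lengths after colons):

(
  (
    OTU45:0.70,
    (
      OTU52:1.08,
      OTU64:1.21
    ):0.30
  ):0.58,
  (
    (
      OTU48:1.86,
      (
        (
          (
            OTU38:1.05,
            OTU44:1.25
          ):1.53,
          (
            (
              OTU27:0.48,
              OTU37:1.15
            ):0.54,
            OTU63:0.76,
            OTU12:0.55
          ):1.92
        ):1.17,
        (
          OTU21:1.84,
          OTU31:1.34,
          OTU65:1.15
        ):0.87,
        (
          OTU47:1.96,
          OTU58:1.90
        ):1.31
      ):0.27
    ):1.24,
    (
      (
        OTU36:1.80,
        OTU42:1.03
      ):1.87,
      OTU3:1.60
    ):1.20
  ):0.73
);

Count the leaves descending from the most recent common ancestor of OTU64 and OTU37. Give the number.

18

The MRCA of OTU64 and OTU37 is the root, so the clade is the entire tree.
That clade contains 18 terminal taxa: OTU12, OTU21, OTU27, OTU3, OTU31, OTU36, OTU37, OTU38, OTU42, OTU44, OTU45, OTU47, OTU48, OTU52, OTU58, OTU63, OTU64, OTU65.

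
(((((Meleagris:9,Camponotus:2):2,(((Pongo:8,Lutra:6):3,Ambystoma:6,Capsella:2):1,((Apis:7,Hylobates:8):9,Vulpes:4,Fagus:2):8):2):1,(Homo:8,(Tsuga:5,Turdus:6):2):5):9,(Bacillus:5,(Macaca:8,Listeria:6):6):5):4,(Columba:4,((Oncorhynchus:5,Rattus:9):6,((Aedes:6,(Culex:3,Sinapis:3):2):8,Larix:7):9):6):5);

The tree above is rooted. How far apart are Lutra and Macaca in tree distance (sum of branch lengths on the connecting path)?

The path runs Lutra → … → MRCA → … → Macaca; the MRCA is the node subtending ((((Meleagris,Camponotus),(((Pongo,Lutra),Ambystoma,Capsella),((Apis,Hylobates),Vulpes,Fagus))),(Homo,(Tsuga,Turdus))),(Bacillus,(Macaca,Listeria))).
Branch lengths along that path: 6 + 3 + 1 + 2 + 1 + 9 + 5 + 6 + 8 = 41.

41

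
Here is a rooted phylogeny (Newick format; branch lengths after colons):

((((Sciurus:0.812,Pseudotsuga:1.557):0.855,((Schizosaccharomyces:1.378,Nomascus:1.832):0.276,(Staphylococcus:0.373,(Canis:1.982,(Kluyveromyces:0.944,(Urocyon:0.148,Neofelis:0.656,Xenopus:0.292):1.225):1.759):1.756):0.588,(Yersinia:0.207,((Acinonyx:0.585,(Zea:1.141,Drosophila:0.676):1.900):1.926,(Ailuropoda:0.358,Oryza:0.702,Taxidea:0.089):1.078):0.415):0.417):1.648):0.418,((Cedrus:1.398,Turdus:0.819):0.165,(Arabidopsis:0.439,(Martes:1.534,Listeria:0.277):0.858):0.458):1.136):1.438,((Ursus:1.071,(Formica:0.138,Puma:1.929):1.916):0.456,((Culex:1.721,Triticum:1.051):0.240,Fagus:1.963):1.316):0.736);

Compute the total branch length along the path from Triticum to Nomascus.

8.955

The path runs Triticum → … → MRCA → … → Nomascus; the MRCA is the root of the tree.
Branch lengths along that path: 1.051 + 0.240 + 1.316 + 0.736 + 1.438 + 0.418 + 1.648 + 0.276 + 1.832 = 8.955.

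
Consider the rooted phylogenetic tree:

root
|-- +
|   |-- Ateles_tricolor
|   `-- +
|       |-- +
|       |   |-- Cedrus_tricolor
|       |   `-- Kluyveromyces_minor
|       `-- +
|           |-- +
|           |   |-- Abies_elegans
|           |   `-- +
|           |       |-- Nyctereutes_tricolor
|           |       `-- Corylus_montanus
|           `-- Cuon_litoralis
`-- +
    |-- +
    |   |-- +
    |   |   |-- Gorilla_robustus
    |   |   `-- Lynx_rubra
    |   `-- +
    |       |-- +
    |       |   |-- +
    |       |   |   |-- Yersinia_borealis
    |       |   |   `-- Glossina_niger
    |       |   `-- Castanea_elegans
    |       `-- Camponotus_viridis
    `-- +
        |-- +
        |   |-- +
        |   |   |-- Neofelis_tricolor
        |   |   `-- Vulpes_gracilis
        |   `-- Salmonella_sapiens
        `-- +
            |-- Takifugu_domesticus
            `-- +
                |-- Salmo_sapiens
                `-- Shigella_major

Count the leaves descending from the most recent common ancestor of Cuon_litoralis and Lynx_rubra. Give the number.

19

The MRCA of Cuon_litoralis and Lynx_rubra is the root, so the clade is the entire tree.
That clade contains 19 terminal taxa: Abies_elegans, Ateles_tricolor, Camponotus_viridis, Castanea_elegans, Cedrus_tricolor, Corylus_montanus, Cuon_litoralis, Glossina_niger, Gorilla_robustus, Kluyveromyces_minor, Lynx_rubra, Neofelis_tricolor, Nyctereutes_tricolor, Salmo_sapiens, Salmonella_sapiens, Shigella_major, Takifugu_domesticus, Vulpes_gracilis, Yersinia_borealis.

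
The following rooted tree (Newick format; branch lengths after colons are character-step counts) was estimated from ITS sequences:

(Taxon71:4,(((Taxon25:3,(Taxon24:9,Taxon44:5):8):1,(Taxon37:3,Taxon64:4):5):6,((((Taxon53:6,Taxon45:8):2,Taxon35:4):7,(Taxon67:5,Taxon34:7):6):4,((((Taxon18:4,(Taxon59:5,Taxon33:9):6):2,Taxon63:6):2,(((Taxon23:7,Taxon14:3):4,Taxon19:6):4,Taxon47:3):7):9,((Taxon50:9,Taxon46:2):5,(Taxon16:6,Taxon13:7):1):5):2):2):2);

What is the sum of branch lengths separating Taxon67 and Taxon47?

36

The path runs Taxon67 → … → MRCA → … → Taxon47; the MRCA is the node subtending ((((Taxon53,Taxon45),Taxon35),(Taxon67,Taxon34)),((((Taxon18,(Taxon59,Taxon33)),Taxon63),(((Taxon23,Taxon14),Taxon19),Taxon47)),((Taxon50,Taxon46),(Taxon16,Taxon13)))).
Branch lengths along that path: 5 + 6 + 4 + 2 + 9 + 7 + 3 = 36.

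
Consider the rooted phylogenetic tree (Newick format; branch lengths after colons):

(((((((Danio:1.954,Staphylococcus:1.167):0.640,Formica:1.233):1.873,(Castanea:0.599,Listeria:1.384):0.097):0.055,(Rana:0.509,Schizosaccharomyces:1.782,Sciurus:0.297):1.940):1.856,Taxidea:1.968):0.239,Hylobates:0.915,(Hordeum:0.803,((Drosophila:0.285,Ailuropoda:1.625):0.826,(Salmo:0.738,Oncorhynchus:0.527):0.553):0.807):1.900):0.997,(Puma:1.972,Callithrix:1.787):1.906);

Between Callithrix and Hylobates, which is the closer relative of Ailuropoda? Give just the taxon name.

Hylobates

The MRCA of Ailuropoda and Hylobates subtends ((((((Danio,Staphylococcus),Formica),(Castanea,Listeria)),(Rana,Schizosaccharomyces,Sciurus)),Taxidea),Hylobates,(Hordeum,((Drosophila,Ailuropoda),(Salmo,Oncorhynchus)))) (15 taxa).
The MRCA of Ailuropoda and Callithrix is the root, subtending the entire tree (17 taxa).
The first is nested inside the second, so Ailuropoda shares a more recent common ancestor with Hylobates.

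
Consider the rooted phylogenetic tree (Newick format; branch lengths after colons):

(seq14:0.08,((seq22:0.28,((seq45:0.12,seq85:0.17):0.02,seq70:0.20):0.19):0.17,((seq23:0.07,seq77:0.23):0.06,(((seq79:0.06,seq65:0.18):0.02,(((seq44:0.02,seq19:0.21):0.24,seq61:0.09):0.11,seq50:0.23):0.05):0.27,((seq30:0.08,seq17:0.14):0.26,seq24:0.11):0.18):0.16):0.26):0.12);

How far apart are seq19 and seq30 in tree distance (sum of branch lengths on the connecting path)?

The path runs seq19 → … → MRCA → … → seq30; the MRCA is the node subtending (((seq79,seq65),(((seq44,seq19),seq61),seq50)),((seq30,seq17),seq24)).
Branch lengths along that path: 0.21 + 0.24 + 0.11 + 0.05 + 0.27 + 0.18 + 0.26 + 0.08 = 1.40.

1.40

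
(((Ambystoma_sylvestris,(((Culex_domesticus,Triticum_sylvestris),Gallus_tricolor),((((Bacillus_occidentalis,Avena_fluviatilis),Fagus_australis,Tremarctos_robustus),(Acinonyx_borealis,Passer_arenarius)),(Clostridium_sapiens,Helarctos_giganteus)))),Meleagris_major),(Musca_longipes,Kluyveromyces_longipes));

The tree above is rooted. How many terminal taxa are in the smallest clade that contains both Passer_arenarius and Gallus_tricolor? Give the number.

The MRCA of Passer_arenarius and Gallus_tricolor is the node subtending (((Culex_domesticus,Triticum_sylvestris),Gallus_tricolor),((((Bacillus_occidentalis,Avena_fluviatilis),Fagus_australis,Tremarctos_robustus),(Acinonyx_borealis,Passer_arenarius)),(Clostridium_sapiens,Helarctos_giganteus))).
That clade contains 11 terminal taxa: Acinonyx_borealis, Avena_fluviatilis, Bacillus_occidentalis, Clostridium_sapiens, Culex_domesticus, Fagus_australis, Gallus_tricolor, Helarctos_giganteus, Passer_arenarius, Tremarctos_robustus, Triticum_sylvestris.

11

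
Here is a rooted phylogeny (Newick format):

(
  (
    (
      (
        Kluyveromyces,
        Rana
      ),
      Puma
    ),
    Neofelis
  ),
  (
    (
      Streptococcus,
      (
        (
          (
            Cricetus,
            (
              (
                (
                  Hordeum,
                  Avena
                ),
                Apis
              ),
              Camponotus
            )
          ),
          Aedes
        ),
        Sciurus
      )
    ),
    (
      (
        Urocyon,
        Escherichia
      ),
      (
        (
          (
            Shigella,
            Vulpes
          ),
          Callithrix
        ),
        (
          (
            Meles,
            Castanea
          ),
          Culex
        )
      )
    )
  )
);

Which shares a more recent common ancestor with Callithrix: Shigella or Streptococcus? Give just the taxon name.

The MRCA of Callithrix and Shigella subtends ((Shigella,Vulpes),Callithrix) (3 taxa).
The MRCA of Callithrix and Streptococcus subtends ((Streptococcus,(((Cricetus,(((Hordeum,Avena),Apis),Camponotus)),Aedes),Sciurus)),((Urocyon,Escherichia),(((Shigella,Vulpes),Callithrix),((Meles,Castanea),Culex)))) (16 taxa).
The first is nested inside the second, so Callithrix shares a more recent common ancestor with Shigella.

Shigella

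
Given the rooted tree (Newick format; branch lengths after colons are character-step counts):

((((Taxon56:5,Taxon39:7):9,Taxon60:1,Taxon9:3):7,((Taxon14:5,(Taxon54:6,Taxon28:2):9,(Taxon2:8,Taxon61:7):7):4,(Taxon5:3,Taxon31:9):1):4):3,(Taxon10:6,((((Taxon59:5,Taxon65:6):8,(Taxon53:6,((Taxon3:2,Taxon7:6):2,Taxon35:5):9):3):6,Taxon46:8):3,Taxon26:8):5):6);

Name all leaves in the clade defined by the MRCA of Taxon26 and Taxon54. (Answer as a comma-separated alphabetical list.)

Taxon10, Taxon14, Taxon2, Taxon26, Taxon28, Taxon3, Taxon31, Taxon35, Taxon39, Taxon46, Taxon5, Taxon53, Taxon54, Taxon56, Taxon59, Taxon60, Taxon61, Taxon65, Taxon7, Taxon9

Tracing Taxon26: it sits inside ((((Taxon59,Taxon65),(Taxon53,((Taxon3,Taxon7),Taxon35))),Taxon46),Taxon26).
Tracing Taxon54: it sits inside (Taxon54,Taxon28).
The smallest clade enclosing both is the whole tree (their MRCA is the root), so the answer is all 20 tips in alphabetical order.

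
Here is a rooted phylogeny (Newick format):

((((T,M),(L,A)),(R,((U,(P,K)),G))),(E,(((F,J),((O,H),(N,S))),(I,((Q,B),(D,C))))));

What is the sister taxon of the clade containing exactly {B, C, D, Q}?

The clade containing exactly {B, C, D, Q} attaches to the tree at the node subtending (I,((Q,B),(D,C))).
The other lineage descending from that same node — the sister group — is the single tip I.

I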